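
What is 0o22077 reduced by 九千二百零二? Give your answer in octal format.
Convert 0o22077 (octal) → 2×4096 + 2×512 + 7×8 + 7 = 9279 (decimal)
Convert 九千二百零二 (Chinese numeral) → 9×1000 + 2×100 + 2 = 9202 (decimal)
Compute 9279 - 9202 = 77
Convert 77 (decimal) → 77 = 1×64 + 1×8 + 5 → 0o115 (octal)
0o115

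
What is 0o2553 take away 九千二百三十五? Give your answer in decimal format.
Convert 0o2553 (octal) → 2×512 + 5×64 + 5×8 + 3 = 1387 (decimal)
Convert 九千二百三十五 (Chinese numeral) → 9×1000 + 2×100 + 3×10 + 5 = 9235 (decimal)
Compute 1387 - 9235 = -7848
-7848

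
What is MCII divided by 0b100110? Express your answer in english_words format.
Convert MCII (Roman numeral) → 1000 + 100 + 1 + 1 = 1102 (decimal)
Convert 0b100110 (binary) → 32 + 4 + 2 = 38 (decimal)
Compute 1102 ÷ 38 = 29
Convert 29 (decimal) → twenty-nine (English words)
twenty-nine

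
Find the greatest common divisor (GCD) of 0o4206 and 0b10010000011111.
Convert 0o4206 (octal) → 4×512 + 2×64 + 6 = 2182 (decimal)
Convert 0b10010000011111 (binary) → 8192 + 1024 + 16 + 8 + 4 + 2 + 1 = 9247 (decimal)
Compute gcd(2182, 9247) = 1
1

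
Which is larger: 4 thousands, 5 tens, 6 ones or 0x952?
Convert 4 thousands, 5 tens, 6 ones (place-value notation) → 4×1000 + 5×10 + 6 = 4056 (decimal)
Convert 0x952 (hexadecimal) → 9×256 + 5×16 + 2 = 2386 (decimal)
Compare 4056 vs 2386: larger = 4056
4056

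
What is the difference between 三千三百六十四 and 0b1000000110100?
Convert 三千三百六十四 (Chinese numeral) → 3×1000 + 3×100 + 6×10 + 4 = 3364 (decimal)
Convert 0b1000000110100 (binary) → 4096 + 32 + 16 + 4 = 4148 (decimal)
Difference: |3364 - 4148| = 784
784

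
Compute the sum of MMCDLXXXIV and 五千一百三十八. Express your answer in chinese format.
Convert MMCDLXXXIV (Roman numeral) → 1000 + 1000 + 400 + 50 + 10 + 10 + 10 + 4 = 2484 (decimal)
Convert 五千一百三十八 (Chinese numeral) → 5×1000 + 1×100 + 3×10 + 8 = 5138 (decimal)
Compute 2484 + 5138 = 7622
Convert 7622 (decimal) → 7622 = 7×1000 + 6×100 + 2×10 + 2 → 七千六百二十二 (Chinese numeral)
七千六百二十二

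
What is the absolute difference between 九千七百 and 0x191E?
Convert 九千七百 (Chinese numeral) → 9×1000 + 7×100 = 9700 (decimal)
Convert 0x191E (hexadecimal) → 1×4096 + 9×256 + 1×16 + 14 = 6430 (decimal)
Compute |9700 - 6430| = 3270
3270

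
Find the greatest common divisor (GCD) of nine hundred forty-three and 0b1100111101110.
Convert nine hundred forty-three (English words) → 9×100 + 43 = 943 (decimal)
Convert 0b1100111101110 (binary) → 4096 + 2048 + 256 + 128 + 64 + 32 + 8 + 4 + 2 = 6638 (decimal)
Compute gcd(943, 6638) = 1
1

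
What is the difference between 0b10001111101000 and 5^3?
Convert 0b10001111101000 (binary) → 8192 + 512 + 256 + 128 + 64 + 32 + 8 = 9192 (decimal)
Convert 5^3 (power) → 125 (decimal)
Difference: |9192 - 125| = 9067
9067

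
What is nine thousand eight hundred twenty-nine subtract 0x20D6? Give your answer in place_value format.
Convert nine thousand eight hundred twenty-nine (English words) → 9×1000 + 8×100 + 29 = 9829 (decimal)
Convert 0x20D6 (hexadecimal) → 2×4096 + 13×16 + 6 = 8406 (decimal)
Compute 9829 - 8406 = 1423
Convert 1423 (decimal) → 1423 = 1×1000 + 4×100 + 2×10 + 3 → 1 thousand, 4 hundreds, 2 tens, 3 ones (place-value notation)
1 thousand, 4 hundreds, 2 tens, 3 ones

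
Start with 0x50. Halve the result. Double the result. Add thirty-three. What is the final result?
Convert 0x50 (hexadecimal) → 5×16 = 80 (decimal)
Start: 80
80 ÷ 2 = 40
40 × 2 = 80
Convert thirty-three (English words) → 33 (decimal)
80 + 33 = 113
113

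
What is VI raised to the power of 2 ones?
Convert VI (Roman numeral) → 5 + 1 = 6 (decimal)
Convert 2 ones (place-value notation) → 2 (decimal)
Compute 6 ^ 2 = 36
36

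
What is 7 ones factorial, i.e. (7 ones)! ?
Convert 7 ones (place-value notation) → 7 (decimal)
Compute 7! = 5040
5040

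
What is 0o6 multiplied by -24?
Convert 0o6 (octal) → 6 (decimal)
Compute 6 × -24 = -144
-144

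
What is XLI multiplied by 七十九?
Convert XLI (Roman numeral) → 40 + 1 = 41 (decimal)
Convert 七十九 (Chinese numeral) → 7×10 + 9 = 79 (decimal)
Compute 41 × 79 = 3239
3239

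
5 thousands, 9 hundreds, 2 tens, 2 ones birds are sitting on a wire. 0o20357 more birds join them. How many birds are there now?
Convert 5 thousands, 9 hundreds, 2 tens, 2 ones (place-value notation) → 5×1000 + 9×100 + 2×10 + 2 = 5922 (decimal)
Convert 0o20357 (octal) → 2×4096 + 3×64 + 5×8 + 7 = 8431 (decimal)
Compute 5922 + 8431 = 14353
14353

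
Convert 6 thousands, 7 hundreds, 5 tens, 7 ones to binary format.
Convert 6 thousands, 7 hundreds, 5 tens, 7 ones (place-value notation) → 6×1000 + 7×100 + 5×10 + 7 = 6757 (decimal)
Convert 6757 (decimal) → 6757 = 4096 + 2048 + 512 + 64 + 32 + 4 + 1 → 0b1101001100101 (binary)
0b1101001100101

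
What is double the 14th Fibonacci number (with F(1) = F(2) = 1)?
The 14th Fibonacci number (with F(1) = F(2) = 1): 1, 1, 2, 3, 5, 8, 13, 21, 34, 55, 89, 144, 233, 377 → 377
Compute 377 × 2 = 754
754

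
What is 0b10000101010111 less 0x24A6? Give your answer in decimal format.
Convert 0b10000101010111 (binary) → 8192 + 256 + 64 + 16 + 4 + 2 + 1 = 8535 (decimal)
Convert 0x24A6 (hexadecimal) → 2×4096 + 4×256 + 10×16 + 6 = 9382 (decimal)
Compute 8535 - 9382 = -847
-847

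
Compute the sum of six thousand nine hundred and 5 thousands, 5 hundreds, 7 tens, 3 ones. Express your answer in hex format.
Convert six thousand nine hundred (English words) → 6×1000 + 9×100 = 6900 (decimal)
Convert 5 thousands, 5 hundreds, 7 tens, 3 ones (place-value notation) → 5×1000 + 5×100 + 7×10 + 3 = 5573 (decimal)
Compute 6900 + 5573 = 12473
Convert 12473 (decimal) → 12473 = 3×4096 + 11×16 + 9 → 0x30B9 (hexadecimal)
0x30B9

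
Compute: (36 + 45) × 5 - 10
Parentheses first: 36 + 45 = 81
Multiply: 81 × 5 = 405
Subtract: 405 - 10 = 395
395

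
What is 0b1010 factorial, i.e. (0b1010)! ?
Convert 0b1010 (binary) → 8 + 2 = 10 (decimal)
Compute 10! = 3628800
3628800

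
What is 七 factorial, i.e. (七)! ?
Convert 七 (Chinese numeral) → 7 (decimal)
Compute 7! = 5040
5040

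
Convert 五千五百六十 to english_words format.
Convert 五千五百六十 (Chinese numeral) → 5×1000 + 5×100 + 6×10 = 5560 (decimal)
Convert 5560 (decimal) → 5560 = 5×1000 + 5×100 + 60 → five thousand five hundred sixty (English words)
five thousand five hundred sixty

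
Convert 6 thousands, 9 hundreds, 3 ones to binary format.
Convert 6 thousands, 9 hundreds, 3 ones (place-value notation) → 6×1000 + 9×100 + 3 = 6903 (decimal)
Convert 6903 (decimal) → 6903 = 4096 + 2048 + 512 + 128 + 64 + 32 + 16 + 4 + 2 + 1 → 0b1101011110111 (binary)
0b1101011110111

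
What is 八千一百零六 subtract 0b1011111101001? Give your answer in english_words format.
Convert 八千一百零六 (Chinese numeral) → 8×1000 + 1×100 + 6 = 8106 (decimal)
Convert 0b1011111101001 (binary) → 4096 + 1024 + 512 + 256 + 128 + 64 + 32 + 8 + 1 = 6121 (decimal)
Compute 8106 - 6121 = 1985
Convert 1985 (decimal) → 1985 = 1×1000 + 9×100 + 85 → one thousand nine hundred eighty-five (English words)
one thousand nine hundred eighty-five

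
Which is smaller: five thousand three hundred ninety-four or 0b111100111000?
Convert five thousand three hundred ninety-four (English words) → 5×1000 + 3×100 + 94 = 5394 (decimal)
Convert 0b111100111000 (binary) → 2048 + 1024 + 512 + 256 + 32 + 16 + 8 = 3896 (decimal)
Compare 5394 vs 3896: smaller = 3896
3896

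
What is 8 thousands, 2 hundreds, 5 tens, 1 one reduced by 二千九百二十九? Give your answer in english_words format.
Convert 8 thousands, 2 hundreds, 5 tens, 1 one (place-value notation) → 8×1000 + 2×100 + 5×10 + 1 = 8251 (decimal)
Convert 二千九百二十九 (Chinese numeral) → 2×1000 + 9×100 + 2×10 + 9 = 2929 (decimal)
Compute 8251 - 2929 = 5322
Convert 5322 (decimal) → 5322 = 5×1000 + 3×100 + 22 → five thousand three hundred twenty-two (English words)
five thousand three hundred twenty-two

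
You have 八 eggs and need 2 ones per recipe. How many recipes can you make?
Convert 八 (Chinese numeral) → 8 (decimal)
Convert 2 ones (place-value notation) → 2 (decimal)
Compute 8 ÷ 2 = 4
4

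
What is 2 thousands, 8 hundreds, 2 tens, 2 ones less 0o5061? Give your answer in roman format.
Convert 2 thousands, 8 hundreds, 2 tens, 2 ones (place-value notation) → 2×1000 + 8×100 + 2×10 + 2 = 2822 (decimal)
Convert 0o5061 (octal) → 5×512 + 6×8 + 1 = 2609 (decimal)
Compute 2822 - 2609 = 213
Convert 213 (decimal) → 213 = 100 + 100 + 10 + 1 + 1 + 1 → CCXIII (Roman numeral)
CCXIII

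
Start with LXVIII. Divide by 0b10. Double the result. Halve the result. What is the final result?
Convert LXVIII (Roman numeral) → 50 + 10 + 5 + 1 + 1 + 1 = 68 (decimal)
Start: 68
Convert 0b10 (binary) → 2 (decimal)
68 ÷ 2 = 34
34 × 2 = 68
68 ÷ 2 = 34
34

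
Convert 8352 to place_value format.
Convert 8352 (decimal) → 8352 = 8×1000 + 3×100 + 5×10 + 2 → 8 thousands, 3 hundreds, 5 tens, 2 ones (place-value notation)
8 thousands, 3 hundreds, 5 tens, 2 ones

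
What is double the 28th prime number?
The 28th prime number = 107
Compute 107 × 2 = 214
214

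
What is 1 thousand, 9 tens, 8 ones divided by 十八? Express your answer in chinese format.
Convert 1 thousand, 9 tens, 8 ones (place-value notation) → 1×1000 + 9×10 + 8 = 1098 (decimal)
Convert 十八 (Chinese numeral) → 1×10 + 8 = 18 (decimal)
Compute 1098 ÷ 18 = 61
Convert 61 (decimal) → 61 = 6×10 + 1 → 六十一 (Chinese numeral)
六十一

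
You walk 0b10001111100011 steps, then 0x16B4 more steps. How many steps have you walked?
Convert 0b10001111100011 (binary) → 8192 + 512 + 256 + 128 + 64 + 32 + 2 + 1 = 9187 (decimal)
Convert 0x16B4 (hexadecimal) → 1×4096 + 6×256 + 11×16 + 4 = 5812 (decimal)
Compute 9187 + 5812 = 14999
14999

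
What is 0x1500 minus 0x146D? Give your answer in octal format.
Convert 0x1500 (hexadecimal) → 1×4096 + 5×256 = 5376 (decimal)
Convert 0x146D (hexadecimal) → 1×4096 + 4×256 + 6×16 + 13 = 5229 (decimal)
Compute 5376 - 5229 = 147
Convert 147 (decimal) → 147 = 2×64 + 2×8 + 3 → 0o223 (octal)
0o223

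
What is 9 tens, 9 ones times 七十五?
Convert 9 tens, 9 ones (place-value notation) → 9×10 + 9 = 99 (decimal)
Convert 七十五 (Chinese numeral) → 7×10 + 5 = 75 (decimal)
Compute 99 × 75 = 7425
7425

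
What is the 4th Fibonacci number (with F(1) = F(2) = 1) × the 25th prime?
Convert the 4th Fibonacci number (with F(1) = F(2) = 1) (Fibonacci index) → 1, 1, 2, 3 → 3 (decimal)
Convert the 25th prime (prime index) → 97 (decimal)
Compute 3 × 97 = 291
291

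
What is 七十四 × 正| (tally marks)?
Convert 七十四 (Chinese numeral) → 7×10 + 4 = 74 (decimal)
Convert 正| (tally marks) → 5 + 1 = 6 (decimal)
Compute 74 × 6 = 444
444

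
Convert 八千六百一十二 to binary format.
Convert 八千六百一十二 (Chinese numeral) → 8×1000 + 6×100 + 1×10 + 2 = 8612 (decimal)
Convert 8612 (decimal) → 8612 = 8192 + 256 + 128 + 32 + 4 → 0b10000110100100 (binary)
0b10000110100100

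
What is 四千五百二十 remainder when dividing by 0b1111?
Convert 四千五百二十 (Chinese numeral) → 4×1000 + 5×100 + 2×10 = 4520 (decimal)
Convert 0b1111 (binary) → 8 + 4 + 2 + 1 = 15 (decimal)
Compute 4520 mod 15 = 5
5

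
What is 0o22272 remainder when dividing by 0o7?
Convert 0o22272 (octal) → 2×4096 + 2×512 + 2×64 + 7×8 + 2 = 9402 (decimal)
Convert 0o7 (octal) → 7 (decimal)
Compute 9402 mod 7 = 1
1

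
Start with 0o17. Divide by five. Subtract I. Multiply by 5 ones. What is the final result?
Convert 0o17 (octal) → 1×8 + 7 = 15 (decimal)
Start: 15
Convert five (English words) → 5 (decimal)
15 ÷ 5 = 3
Convert I (Roman numeral) → 1 (decimal)
3 - 1 = 2
Convert 5 ones (place-value notation) → 5 (decimal)
2 × 5 = 10
10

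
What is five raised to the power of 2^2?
Convert five (English words) → 5 (decimal)
Convert 2^2 (power) → 4 (decimal)
Compute 5 ^ 4 = 625
625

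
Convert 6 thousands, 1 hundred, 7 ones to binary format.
Convert 6 thousands, 1 hundred, 7 ones (place-value notation) → 6×1000 + 1×100 + 7 = 6107 (decimal)
Convert 6107 (decimal) → 6107 = 4096 + 1024 + 512 + 256 + 128 + 64 + 16 + 8 + 2 + 1 → 0b1011111011011 (binary)
0b1011111011011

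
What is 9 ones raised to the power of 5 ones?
Convert 9 ones (place-value notation) → 9 (decimal)
Convert 5 ones (place-value notation) → 5 (decimal)
Compute 9 ^ 5 = 59049
59049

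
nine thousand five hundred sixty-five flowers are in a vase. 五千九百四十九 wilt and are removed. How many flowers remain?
Convert nine thousand five hundred sixty-five (English words) → 9×1000 + 5×100 + 65 = 9565 (decimal)
Convert 五千九百四十九 (Chinese numeral) → 5×1000 + 9×100 + 4×10 + 9 = 5949 (decimal)
Compute 9565 - 5949 = 3616
3616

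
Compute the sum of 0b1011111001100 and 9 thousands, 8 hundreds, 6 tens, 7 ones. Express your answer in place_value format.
Convert 0b1011111001100 (binary) → 4096 + 1024 + 512 + 256 + 128 + 64 + 8 + 4 = 6092 (decimal)
Convert 9 thousands, 8 hundreds, 6 tens, 7 ones (place-value notation) → 9×1000 + 8×100 + 6×10 + 7 = 9867 (decimal)
Compute 6092 + 9867 = 15959
Convert 15959 (decimal) → 15959 = 15×1000 + 9×100 + 5×10 + 9 → 15 thousands, 9 hundreds, 5 tens, 9 ones (place-value notation)
15 thousands, 9 hundreds, 5 tens, 9 ones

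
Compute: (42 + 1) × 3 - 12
Parentheses first: 42 + 1 = 43
Multiply: 43 × 3 = 129
Subtract: 129 - 12 = 117
117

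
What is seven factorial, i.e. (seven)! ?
Convert seven (English words) → 7 (decimal)
Compute 7! = 5040
5040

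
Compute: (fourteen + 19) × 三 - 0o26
Convert fourteen (English words) → 14 (decimal)
Convert 三 (Chinese numeral) → 3 (decimal)
Convert 0o26 (octal) → 2×8 + 6 = 22 (decimal)
Expression in decimal: (14 + 19) × 3 - 22
Parentheses first: 14 + 19 = 33
Multiply: 33 × 3 = 99
Subtract: 99 - 22 = 77
77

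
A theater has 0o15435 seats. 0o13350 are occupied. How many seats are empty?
Convert 0o15435 (octal) → 1×4096 + 5×512 + 4×64 + 3×8 + 5 = 6941 (decimal)
Convert 0o13350 (octal) → 1×4096 + 3×512 + 3×64 + 5×8 = 5864 (decimal)
Compute 6941 - 5864 = 1077
1077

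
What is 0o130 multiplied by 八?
Convert 0o130 (octal) → 1×64 + 3×8 = 88 (decimal)
Convert 八 (Chinese numeral) → 8 (decimal)
Compute 88 × 8 = 704
704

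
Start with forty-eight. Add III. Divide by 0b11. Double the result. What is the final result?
Convert forty-eight (English words) → 48 (decimal)
Start: 48
Convert III (Roman numeral) → 1 + 1 + 1 = 3 (decimal)
48 + 3 = 51
Convert 0b11 (binary) → 2 + 1 = 3 (decimal)
51 ÷ 3 = 17
17 × 2 = 34
34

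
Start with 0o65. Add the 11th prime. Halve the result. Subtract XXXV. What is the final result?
Convert 0o65 (octal) → 6×8 + 5 = 53 (decimal)
Start: 53
Convert the 11th prime (prime index) → 31 (decimal)
53 + 31 = 84
84 ÷ 2 = 42
Convert XXXV (Roman numeral) → 10 + 10 + 10 + 5 = 35 (decimal)
42 - 35 = 7
7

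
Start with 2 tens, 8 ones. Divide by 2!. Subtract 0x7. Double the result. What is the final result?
Convert 2 tens, 8 ones (place-value notation) → 2×10 + 8 = 28 (decimal)
Start: 28
Convert 2! (factorial) → 2 (decimal)
28 ÷ 2 = 14
Convert 0x7 (hexadecimal) → 7 (decimal)
14 - 7 = 7
7 × 2 = 14
14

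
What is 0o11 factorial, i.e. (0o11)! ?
Convert 0o11 (octal) → 1×8 + 1 = 9 (decimal)
Compute 9! = 362880
362880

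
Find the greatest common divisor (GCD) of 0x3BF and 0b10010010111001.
Convert 0x3BF (hexadecimal) → 3×256 + 11×16 + 15 = 959 (decimal)
Convert 0b10010010111001 (binary) → 8192 + 1024 + 128 + 32 + 16 + 8 + 1 = 9401 (decimal)
Compute gcd(959, 9401) = 7
7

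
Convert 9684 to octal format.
Convert 9684 (decimal) → 9684 = 2×4096 + 2×512 + 7×64 + 2×8 + 4 → 0o22724 (octal)
0o22724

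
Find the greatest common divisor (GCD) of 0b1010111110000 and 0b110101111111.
Convert 0b1010111110000 (binary) → 4096 + 1024 + 256 + 128 + 64 + 32 + 16 = 5616 (decimal)
Convert 0b110101111111 (binary) → 2048 + 1024 + 256 + 64 + 32 + 16 + 8 + 4 + 2 + 1 = 3455 (decimal)
Compute gcd(5616, 3455) = 1
1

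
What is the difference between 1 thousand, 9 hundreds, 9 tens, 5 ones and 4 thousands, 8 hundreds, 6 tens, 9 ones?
Convert 1 thousand, 9 hundreds, 9 tens, 5 ones (place-value notation) → 1×1000 + 9×100 + 9×10 + 5 = 1995 (decimal)
Convert 4 thousands, 8 hundreds, 6 tens, 9 ones (place-value notation) → 4×1000 + 8×100 + 6×10 + 9 = 4869 (decimal)
Difference: |1995 - 4869| = 2874
2874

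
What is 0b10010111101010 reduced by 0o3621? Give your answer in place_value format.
Convert 0b10010111101010 (binary) → 8192 + 1024 + 256 + 128 + 64 + 32 + 8 + 2 = 9706 (decimal)
Convert 0o3621 (octal) → 3×512 + 6×64 + 2×8 + 1 = 1937 (decimal)
Compute 9706 - 1937 = 7769
Convert 7769 (decimal) → 7769 = 7×1000 + 7×100 + 6×10 + 9 → 7 thousands, 7 hundreds, 6 tens, 9 ones (place-value notation)
7 thousands, 7 hundreds, 6 tens, 9 ones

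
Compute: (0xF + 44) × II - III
Convert 0xF (hexadecimal) → 15 (decimal)
Convert II (Roman numeral) → 1 + 1 = 2 (decimal)
Convert III (Roman numeral) → 1 + 1 + 1 = 3 (decimal)
Expression in decimal: (15 + 44) × 2 - 3
Parentheses first: 15 + 44 = 59
Multiply: 59 × 2 = 118
Subtract: 118 - 3 = 115
115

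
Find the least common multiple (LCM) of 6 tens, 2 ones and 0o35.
Convert 6 tens, 2 ones (place-value notation) → 6×10 + 2 = 62 (decimal)
Convert 0o35 (octal) → 3×8 + 5 = 29 (decimal)
Compute lcm(62, 29) = 1798
1798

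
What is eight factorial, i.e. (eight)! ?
Convert eight (English words) → 8 (decimal)
Compute 8! = 40320
40320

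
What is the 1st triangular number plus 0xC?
The 1st triangular number = 1×2/2 = 1
Convert 0xC (hexadecimal) → 12 (decimal)
Compute 1 + 12 = 13
13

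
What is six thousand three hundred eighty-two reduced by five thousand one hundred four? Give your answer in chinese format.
Convert six thousand three hundred eighty-two (English words) → 6×1000 + 3×100 + 82 = 6382 (decimal)
Convert five thousand one hundred four (English words) → 5×1000 + 1×100 + 4 = 5104 (decimal)
Compute 6382 - 5104 = 1278
Convert 1278 (decimal) → 1278 = 1×1000 + 2×100 + 7×10 + 8 → 一千二百七十八 (Chinese numeral)
一千二百七十八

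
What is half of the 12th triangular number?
The 12th triangular number = 12×13/2 = 78
Compute 78 ÷ 2 = 39
39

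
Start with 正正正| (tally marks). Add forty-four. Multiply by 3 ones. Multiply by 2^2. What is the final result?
Convert 正正正| (tally marks) → 5 + 5 + 5 + 1 = 16 (decimal)
Start: 16
Convert forty-four (English words) → 44 (decimal)
16 + 44 = 60
Convert 3 ones (place-value notation) → 3 (decimal)
60 × 3 = 180
Convert 2^2 (power) → 4 (decimal)
180 × 4 = 720
720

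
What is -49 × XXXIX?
Convert XXXIX (Roman numeral) → 10 + 10 + 10 + 9 = 39 (decimal)
Compute -49 × 39 = -1911
-1911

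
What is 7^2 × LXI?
Convert 7^2 (power) → 49 (decimal)
Convert LXI (Roman numeral) → 50 + 10 + 1 = 61 (decimal)
Compute 49 × 61 = 2989
2989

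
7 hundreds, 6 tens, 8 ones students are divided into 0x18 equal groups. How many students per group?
Convert 7 hundreds, 6 tens, 8 ones (place-value notation) → 7×100 + 6×10 + 8 = 768 (decimal)
Convert 0x18 (hexadecimal) → 1×16 + 8 = 24 (decimal)
Compute 768 ÷ 24 = 32
32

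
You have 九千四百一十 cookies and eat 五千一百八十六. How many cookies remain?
Convert 九千四百一十 (Chinese numeral) → 9×1000 + 4×100 + 1×10 = 9410 (decimal)
Convert 五千一百八十六 (Chinese numeral) → 5×1000 + 1×100 + 8×10 + 6 = 5186 (decimal)
Compute 9410 - 5186 = 4224
4224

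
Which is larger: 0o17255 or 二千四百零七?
Convert 0o17255 (octal) → 1×4096 + 7×512 + 2×64 + 5×8 + 5 = 7853 (decimal)
Convert 二千四百零七 (Chinese numeral) → 2×1000 + 4×100 + 7 = 2407 (decimal)
Compare 7853 vs 2407: larger = 7853
7853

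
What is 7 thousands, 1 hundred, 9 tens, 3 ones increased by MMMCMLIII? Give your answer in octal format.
Convert 7 thousands, 1 hundred, 9 tens, 3 ones (place-value notation) → 7×1000 + 1×100 + 9×10 + 3 = 7193 (decimal)
Convert MMMCMLIII (Roman numeral) → 1000 + 1000 + 1000 + 900 + 50 + 1 + 1 + 1 = 3953 (decimal)
Compute 7193 + 3953 = 11146
Convert 11146 (decimal) → 11146 = 2×4096 + 5×512 + 6×64 + 1×8 + 2 → 0o25612 (octal)
0o25612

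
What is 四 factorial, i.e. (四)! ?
Convert 四 (Chinese numeral) → 4 (decimal)
Compute 4! = 24
24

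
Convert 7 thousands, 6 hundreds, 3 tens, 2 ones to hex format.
Convert 7 thousands, 6 hundreds, 3 tens, 2 ones (place-value notation) → 7×1000 + 6×100 + 3×10 + 2 = 7632 (decimal)
Convert 7632 (decimal) → 7632 = 1×4096 + 13×256 + 13×16 → 0x1DD0 (hexadecimal)
0x1DD0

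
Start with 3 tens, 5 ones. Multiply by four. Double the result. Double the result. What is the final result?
Convert 3 tens, 5 ones (place-value notation) → 3×10 + 5 = 35 (decimal)
Start: 35
Convert four (English words) → 4 (decimal)
35 × 4 = 140
140 × 2 = 280
280 × 2 = 560
560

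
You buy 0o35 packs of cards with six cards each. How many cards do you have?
Convert six (English words) → 6 (decimal)
Convert 0o35 (octal) → 3×8 + 5 = 29 (decimal)
Compute 6 × 29 = 174
174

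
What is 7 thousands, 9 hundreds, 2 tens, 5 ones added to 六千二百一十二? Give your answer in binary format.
Convert 7 thousands, 9 hundreds, 2 tens, 5 ones (place-value notation) → 7×1000 + 9×100 + 2×10 + 5 = 7925 (decimal)
Convert 六千二百一十二 (Chinese numeral) → 6×1000 + 2×100 + 1×10 + 2 = 6212 (decimal)
Compute 7925 + 6212 = 14137
Convert 14137 (decimal) → 14137 = 8192 + 4096 + 1024 + 512 + 256 + 32 + 16 + 8 + 1 → 0b11011100111001 (binary)
0b11011100111001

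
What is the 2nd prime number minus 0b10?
The 2nd prime number = 3
Convert 0b10 (binary) → 2 (decimal)
Compute 3 - 2 = 1
1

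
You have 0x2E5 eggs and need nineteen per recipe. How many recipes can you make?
Convert 0x2E5 (hexadecimal) → 2×256 + 14×16 + 5 = 741 (decimal)
Convert nineteen (English words) → 19 (decimal)
Compute 741 ÷ 19 = 39
39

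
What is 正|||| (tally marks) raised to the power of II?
Convert 正|||| (tally marks) → 5 + 4 = 9 (decimal)
Convert II (Roman numeral) → 1 + 1 = 2 (decimal)
Compute 9 ^ 2 = 81
81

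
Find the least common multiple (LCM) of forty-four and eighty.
Convert forty-four (English words) → 44 (decimal)
Convert eighty (English words) → 80 (decimal)
Compute lcm(44, 80) = 880
880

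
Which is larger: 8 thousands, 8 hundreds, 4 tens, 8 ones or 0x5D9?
Convert 8 thousands, 8 hundreds, 4 tens, 8 ones (place-value notation) → 8×1000 + 8×100 + 4×10 + 8 = 8848 (decimal)
Convert 0x5D9 (hexadecimal) → 5×256 + 13×16 + 9 = 1497 (decimal)
Compare 8848 vs 1497: larger = 8848
8848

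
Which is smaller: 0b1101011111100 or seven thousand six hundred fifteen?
Convert 0b1101011111100 (binary) → 4096 + 2048 + 512 + 128 + 64 + 32 + 16 + 8 + 4 = 6908 (decimal)
Convert seven thousand six hundred fifteen (English words) → 7×1000 + 6×100 + 15 = 7615 (decimal)
Compare 6908 vs 7615: smaller = 6908
6908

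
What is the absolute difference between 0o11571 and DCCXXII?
Convert 0o11571 (octal) → 1×4096 + 1×512 + 5×64 + 7×8 + 1 = 4985 (decimal)
Convert DCCXXII (Roman numeral) → 500 + 100 + 100 + 10 + 10 + 1 + 1 = 722 (decimal)
Compute |4985 - 722| = 4263
4263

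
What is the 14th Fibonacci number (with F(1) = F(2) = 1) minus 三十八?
The 14th Fibonacci number (with F(1) = F(2) = 1): 1, 1, 2, 3, 5, 8, 13, 21, 34, 55, 89, 144, 233, 377 → 377
Convert 三十八 (Chinese numeral) → 3×10 + 8 = 38 (decimal)
Compute 377 - 38 = 339
339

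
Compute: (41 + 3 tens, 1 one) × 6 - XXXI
Convert 3 tens, 1 one (place-value notation) → 3×10 + 1 = 31 (decimal)
Convert XXXI (Roman numeral) → 10 + 10 + 10 + 1 = 31 (decimal)
Expression in decimal: (41 + 31) × 6 - 31
Parentheses first: 41 + 31 = 72
Multiply: 72 × 6 = 432
Subtract: 432 - 31 = 401
401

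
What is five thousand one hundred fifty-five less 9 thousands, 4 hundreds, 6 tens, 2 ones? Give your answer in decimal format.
Convert five thousand one hundred fifty-five (English words) → 5×1000 + 1×100 + 55 = 5155 (decimal)
Convert 9 thousands, 4 hundreds, 6 tens, 2 ones (place-value notation) → 9×1000 + 4×100 + 6×10 + 2 = 9462 (decimal)
Compute 5155 - 9462 = -4307
-4307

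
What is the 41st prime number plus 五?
The 41st prime number = 179
Convert 五 (Chinese numeral) → 5 (decimal)
Compute 179 + 5 = 184
184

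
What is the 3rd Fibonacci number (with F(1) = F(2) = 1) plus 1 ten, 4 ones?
The 3rd Fibonacci number (with F(1) = F(2) = 1): 1, 1, 2 → 2
Convert 1 ten, 4 ones (place-value notation) → 1×10 + 4 = 14 (decimal)
Compute 2 + 14 = 16
16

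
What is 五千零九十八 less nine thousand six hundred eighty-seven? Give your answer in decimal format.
Convert 五千零九十八 (Chinese numeral) → 5×1000 + 9×10 + 8 = 5098 (decimal)
Convert nine thousand six hundred eighty-seven (English words) → 9×1000 + 6×100 + 87 = 9687 (decimal)
Compute 5098 - 9687 = -4589
-4589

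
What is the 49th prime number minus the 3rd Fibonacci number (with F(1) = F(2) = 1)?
The 49th prime number = 227
Convert the 3rd Fibonacci number (with F(1) = F(2) = 1) (Fibonacci index) → 1, 1, 2 → 2 (decimal)
Compute 227 - 2 = 225
225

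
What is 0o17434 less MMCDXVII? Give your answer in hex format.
Convert 0o17434 (octal) → 1×4096 + 7×512 + 4×64 + 3×8 + 4 = 7964 (decimal)
Convert MMCDXVII (Roman numeral) → 1000 + 1000 + 400 + 10 + 5 + 1 + 1 = 2417 (decimal)
Compute 7964 - 2417 = 5547
Convert 5547 (decimal) → 5547 = 1×4096 + 5×256 + 10×16 + 11 → 0x15AB (hexadecimal)
0x15AB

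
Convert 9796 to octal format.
Convert 9796 (decimal) → 9796 = 2×4096 + 3×512 + 1×64 + 4 → 0o23104 (octal)
0o23104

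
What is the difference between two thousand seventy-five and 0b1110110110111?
Convert two thousand seventy-five (English words) → 2×1000 + 75 = 2075 (decimal)
Convert 0b1110110110111 (binary) → 4096 + 2048 + 1024 + 256 + 128 + 32 + 16 + 4 + 2 + 1 = 7607 (decimal)
Difference: |2075 - 7607| = 5532
5532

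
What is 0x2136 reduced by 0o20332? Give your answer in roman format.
Convert 0x2136 (hexadecimal) → 2×4096 + 1×256 + 3×16 + 6 = 8502 (decimal)
Convert 0o20332 (octal) → 2×4096 + 3×64 + 3×8 + 2 = 8410 (decimal)
Compute 8502 - 8410 = 92
Convert 92 (decimal) → 92 = 90 + 1 + 1 → XCII (Roman numeral)
XCII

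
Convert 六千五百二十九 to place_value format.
Convert 六千五百二十九 (Chinese numeral) → 6×1000 + 5×100 + 2×10 + 9 = 6529 (decimal)
Convert 6529 (decimal) → 6529 = 6×1000 + 5×100 + 2×10 + 9 → 6 thousands, 5 hundreds, 2 tens, 9 ones (place-value notation)
6 thousands, 5 hundreds, 2 tens, 9 ones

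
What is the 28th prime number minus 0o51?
The 28th prime number = 107
Convert 0o51 (octal) → 5×8 + 1 = 41 (decimal)
Compute 107 - 41 = 66
66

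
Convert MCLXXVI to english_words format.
Convert MCLXXVI (Roman numeral) → 1000 + 100 + 50 + 10 + 10 + 5 + 1 = 1176 (decimal)
Convert 1176 (decimal) → 1176 = 1×1000 + 1×100 + 76 → one thousand one hundred seventy-six (English words)
one thousand one hundred seventy-six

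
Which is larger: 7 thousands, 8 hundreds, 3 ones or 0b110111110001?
Convert 7 thousands, 8 hundreds, 3 ones (place-value notation) → 7×1000 + 8×100 + 3 = 7803 (decimal)
Convert 0b110111110001 (binary) → 2048 + 1024 + 256 + 128 + 64 + 32 + 16 + 1 = 3569 (decimal)
Compare 7803 vs 3569: larger = 7803
7803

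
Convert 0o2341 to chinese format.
Convert 0o2341 (octal) → 2×512 + 3×64 + 4×8 + 1 = 1249 (decimal)
Convert 1249 (decimal) → 1249 = 1×1000 + 2×100 + 4×10 + 9 → 一千二百四十九 (Chinese numeral)
一千二百四十九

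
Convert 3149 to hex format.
Convert 3149 (decimal) → 3149 = 12×256 + 4×16 + 13 → 0xC4D (hexadecimal)
0xC4D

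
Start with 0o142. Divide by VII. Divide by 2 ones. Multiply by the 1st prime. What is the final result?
Convert 0o142 (octal) → 1×64 + 4×8 + 2 = 98 (decimal)
Start: 98
Convert VII (Roman numeral) → 5 + 1 + 1 = 7 (decimal)
98 ÷ 7 = 14
Convert 2 ones (place-value notation) → 2 (decimal)
14 ÷ 2 = 7
Convert the 1st prime (prime index) → 2 (decimal)
7 × 2 = 14
14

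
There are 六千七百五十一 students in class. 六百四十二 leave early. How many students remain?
Convert 六千七百五十一 (Chinese numeral) → 6×1000 + 7×100 + 5×10 + 1 = 6751 (decimal)
Convert 六百四十二 (Chinese numeral) → 6×100 + 4×10 + 2 = 642 (decimal)
Compute 6751 - 642 = 6109
6109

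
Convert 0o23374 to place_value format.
Convert 0o23374 (octal) → 2×4096 + 3×512 + 3×64 + 7×8 + 4 = 9980 (decimal)
Convert 9980 (decimal) → 9980 = 9×1000 + 9×100 + 8×10 → 9 thousands, 9 hundreds, 8 tens (place-value notation)
9 thousands, 9 hundreds, 8 tens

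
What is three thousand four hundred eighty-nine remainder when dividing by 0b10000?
Convert three thousand four hundred eighty-nine (English words) → 3×1000 + 4×100 + 89 = 3489 (decimal)
Convert 0b10000 (binary) → 16 (decimal)
Compute 3489 mod 16 = 1
1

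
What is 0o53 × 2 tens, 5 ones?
Convert 0o53 (octal) → 5×8 + 3 = 43 (decimal)
Convert 2 tens, 5 ones (place-value notation) → 2×10 + 5 = 25 (decimal)
Compute 43 × 25 = 1075
1075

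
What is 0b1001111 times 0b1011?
Convert 0b1001111 (binary) → 64 + 8 + 4 + 2 + 1 = 79 (decimal)
Convert 0b1011 (binary) → 8 + 2 + 1 = 11 (decimal)
Compute 79 × 11 = 869
869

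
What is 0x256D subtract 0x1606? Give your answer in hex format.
Convert 0x256D (hexadecimal) → 2×4096 + 5×256 + 6×16 + 13 = 9581 (decimal)
Convert 0x1606 (hexadecimal) → 1×4096 + 6×256 + 6 = 5638 (decimal)
Compute 9581 - 5638 = 3943
Convert 3943 (decimal) → 3943 = 15×256 + 6×16 + 7 → 0xF67 (hexadecimal)
0xF67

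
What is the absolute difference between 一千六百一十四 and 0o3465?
Convert 一千六百一十四 (Chinese numeral) → 1×1000 + 6×100 + 1×10 + 4 = 1614 (decimal)
Convert 0o3465 (octal) → 3×512 + 4×64 + 6×8 + 5 = 1845 (decimal)
Compute |1614 - 1845| = 231
231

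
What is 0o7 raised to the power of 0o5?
Convert 0o7 (octal) → 7 (decimal)
Convert 0o5 (octal) → 5 (decimal)
Compute 7 ^ 5 = 16807
16807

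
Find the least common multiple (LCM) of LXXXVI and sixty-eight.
Convert LXXXVI (Roman numeral) → 50 + 10 + 10 + 10 + 5 + 1 = 86 (decimal)
Convert sixty-eight (English words) → 68 (decimal)
Compute lcm(86, 68) = 2924
2924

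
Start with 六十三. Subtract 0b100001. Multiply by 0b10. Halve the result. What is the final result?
Convert 六十三 (Chinese numeral) → 6×10 + 3 = 63 (decimal)
Start: 63
Convert 0b100001 (binary) → 32 + 1 = 33 (decimal)
63 - 33 = 30
Convert 0b10 (binary) → 2 (decimal)
30 × 2 = 60
60 ÷ 2 = 30
30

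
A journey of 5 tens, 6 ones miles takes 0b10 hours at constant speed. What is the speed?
Convert 5 tens, 6 ones (place-value notation) → 5×10 + 6 = 56 (decimal)
Convert 0b10 (binary) → 2 (decimal)
Compute 56 ÷ 2 = 28
28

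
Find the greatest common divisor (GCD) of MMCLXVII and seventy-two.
Convert MMCLXVII (Roman numeral) → 1000 + 1000 + 100 + 50 + 10 + 5 + 1 + 1 = 2167 (decimal)
Convert seventy-two (English words) → 72 (decimal)
Compute gcd(2167, 72) = 1
1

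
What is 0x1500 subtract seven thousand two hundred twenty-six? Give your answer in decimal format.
Convert 0x1500 (hexadecimal) → 1×4096 + 5×256 = 5376 (decimal)
Convert seven thousand two hundred twenty-six (English words) → 7×1000 + 2×100 + 26 = 7226 (decimal)
Compute 5376 - 7226 = -1850
-1850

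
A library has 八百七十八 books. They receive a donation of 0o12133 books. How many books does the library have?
Convert 八百七十八 (Chinese numeral) → 8×100 + 7×10 + 8 = 878 (decimal)
Convert 0o12133 (octal) → 1×4096 + 2×512 + 1×64 + 3×8 + 3 = 5211 (decimal)
Compute 878 + 5211 = 6089
6089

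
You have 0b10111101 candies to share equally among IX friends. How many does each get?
Convert 0b10111101 (binary) → 128 + 32 + 16 + 8 + 4 + 1 = 189 (decimal)
Convert IX (Roman numeral) → 9 (decimal)
Compute 189 ÷ 9 = 21
21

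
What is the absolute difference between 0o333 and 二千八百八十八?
Convert 0o333 (octal) → 3×64 + 3×8 + 3 = 219 (decimal)
Convert 二千八百八十八 (Chinese numeral) → 2×1000 + 8×100 + 8×10 + 8 = 2888 (decimal)
Compute |219 - 2888| = 2669
2669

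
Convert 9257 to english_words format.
Convert 9257 (decimal) → 9257 = 9×1000 + 2×100 + 57 → nine thousand two hundred fifty-seven (English words)
nine thousand two hundred fifty-seven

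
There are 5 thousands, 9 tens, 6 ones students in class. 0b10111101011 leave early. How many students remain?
Convert 5 thousands, 9 tens, 6 ones (place-value notation) → 5×1000 + 9×10 + 6 = 5096 (decimal)
Convert 0b10111101011 (binary) → 1024 + 256 + 128 + 64 + 32 + 8 + 2 + 1 = 1515 (decimal)
Compute 5096 - 1515 = 3581
3581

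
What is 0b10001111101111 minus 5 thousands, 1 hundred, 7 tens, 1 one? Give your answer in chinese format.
Convert 0b10001111101111 (binary) → 8192 + 512 + 256 + 128 + 64 + 32 + 8 + 4 + 2 + 1 = 9199 (decimal)
Convert 5 thousands, 1 hundred, 7 tens, 1 one (place-value notation) → 5×1000 + 1×100 + 7×10 + 1 = 5171 (decimal)
Compute 9199 - 5171 = 4028
Convert 4028 (decimal) → 4028 = 4×1000 + 2×10 + 8 → 四千零二十八 (Chinese numeral)
四千零二十八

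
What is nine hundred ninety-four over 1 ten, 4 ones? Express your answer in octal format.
Convert nine hundred ninety-four (English words) → 9×100 + 94 = 994 (decimal)
Convert 1 ten, 4 ones (place-value notation) → 1×10 + 4 = 14 (decimal)
Compute 994 ÷ 14 = 71
Convert 71 (decimal) → 71 = 1×64 + 7 → 0o107 (octal)
0o107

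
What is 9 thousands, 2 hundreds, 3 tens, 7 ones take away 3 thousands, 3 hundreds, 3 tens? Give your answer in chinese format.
Convert 9 thousands, 2 hundreds, 3 tens, 7 ones (place-value notation) → 9×1000 + 2×100 + 3×10 + 7 = 9237 (decimal)
Convert 3 thousands, 3 hundreds, 3 tens (place-value notation) → 3×1000 + 3×100 + 3×10 = 3330 (decimal)
Compute 9237 - 3330 = 5907
Convert 5907 (decimal) → 5907 = 5×1000 + 9×100 + 7 → 五千九百零七 (Chinese numeral)
五千九百零七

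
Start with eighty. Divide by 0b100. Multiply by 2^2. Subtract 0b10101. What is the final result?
Convert eighty (English words) → 80 (decimal)
Start: 80
Convert 0b100 (binary) → 4 (decimal)
80 ÷ 4 = 20
Convert 2^2 (power) → 4 (decimal)
20 × 4 = 80
Convert 0b10101 (binary) → 16 + 4 + 1 = 21 (decimal)
80 - 21 = 59
59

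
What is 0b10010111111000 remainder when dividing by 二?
Convert 0b10010111111000 (binary) → 8192 + 1024 + 256 + 128 + 64 + 32 + 16 + 8 = 9720 (decimal)
Convert 二 (Chinese numeral) → 2 (decimal)
Compute 9720 mod 2 = 0
0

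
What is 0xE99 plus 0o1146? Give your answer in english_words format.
Convert 0xE99 (hexadecimal) → 14×256 + 9×16 + 9 = 3737 (decimal)
Convert 0o1146 (octal) → 1×512 + 1×64 + 4×8 + 6 = 614 (decimal)
Compute 3737 + 614 = 4351
Convert 4351 (decimal) → 4351 = 4×1000 + 3×100 + 51 → four thousand three hundred fifty-one (English words)
four thousand three hundred fifty-one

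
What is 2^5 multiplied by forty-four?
Convert 2^5 (power) → 32 (decimal)
Convert forty-four (English words) → 44 (decimal)
Compute 32 × 44 = 1408
1408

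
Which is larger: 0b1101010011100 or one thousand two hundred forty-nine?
Convert 0b1101010011100 (binary) → 4096 + 2048 + 512 + 128 + 16 + 8 + 4 = 6812 (decimal)
Convert one thousand two hundred forty-nine (English words) → 1×1000 + 2×100 + 49 = 1249 (decimal)
Compare 6812 vs 1249: larger = 6812
6812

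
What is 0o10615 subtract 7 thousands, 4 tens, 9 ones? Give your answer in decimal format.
Convert 0o10615 (octal) → 1×4096 + 6×64 + 1×8 + 5 = 4493 (decimal)
Convert 7 thousands, 4 tens, 9 ones (place-value notation) → 7×1000 + 4×10 + 9 = 7049 (decimal)
Compute 4493 - 7049 = -2556
-2556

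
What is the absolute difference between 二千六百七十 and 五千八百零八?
Convert 二千六百七十 (Chinese numeral) → 2×1000 + 6×100 + 7×10 = 2670 (decimal)
Convert 五千八百零八 (Chinese numeral) → 5×1000 + 8×100 + 8 = 5808 (decimal)
Compute |2670 - 5808| = 3138
3138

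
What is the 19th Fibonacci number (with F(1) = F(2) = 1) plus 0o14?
The 19th Fibonacci number (with F(1) = F(2) = 1) = 4181
Convert 0o14 (octal) → 1×8 + 4 = 12 (decimal)
Compute 4181 + 12 = 4193
4193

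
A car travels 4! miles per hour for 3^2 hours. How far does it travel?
Convert 4! (factorial) → 24 (decimal)
Convert 3^2 (power) → 9 (decimal)
Compute 24 × 9 = 216
216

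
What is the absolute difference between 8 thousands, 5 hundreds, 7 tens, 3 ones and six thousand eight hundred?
Convert 8 thousands, 5 hundreds, 7 tens, 3 ones (place-value notation) → 8×1000 + 5×100 + 7×10 + 3 = 8573 (decimal)
Convert six thousand eight hundred (English words) → 6×1000 + 8×100 = 6800 (decimal)
Compute |8573 - 6800| = 1773
1773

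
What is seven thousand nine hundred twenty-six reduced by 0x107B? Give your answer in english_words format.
Convert seven thousand nine hundred twenty-six (English words) → 7×1000 + 9×100 + 26 = 7926 (decimal)
Convert 0x107B (hexadecimal) → 1×4096 + 7×16 + 11 = 4219 (decimal)
Compute 7926 - 4219 = 3707
Convert 3707 (decimal) → 3707 = 3×1000 + 7×100 + 7 → three thousand seven hundred seven (English words)
three thousand seven hundred seven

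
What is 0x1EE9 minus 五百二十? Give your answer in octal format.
Convert 0x1EE9 (hexadecimal) → 1×4096 + 14×256 + 14×16 + 9 = 7913 (decimal)
Convert 五百二十 (Chinese numeral) → 5×100 + 2×10 = 520 (decimal)
Compute 7913 - 520 = 7393
Convert 7393 (decimal) → 7393 = 1×4096 + 6×512 + 3×64 + 4×8 + 1 → 0o16341 (octal)
0o16341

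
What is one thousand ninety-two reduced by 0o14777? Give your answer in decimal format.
Convert one thousand ninety-two (English words) → 1×1000 + 92 = 1092 (decimal)
Convert 0o14777 (octal) → 1×4096 + 4×512 + 7×64 + 7×8 + 7 = 6655 (decimal)
Compute 1092 - 6655 = -5563
-5563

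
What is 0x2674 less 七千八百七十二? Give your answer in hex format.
Convert 0x2674 (hexadecimal) → 2×4096 + 6×256 + 7×16 + 4 = 9844 (decimal)
Convert 七千八百七十二 (Chinese numeral) → 7×1000 + 8×100 + 7×10 + 2 = 7872 (decimal)
Compute 9844 - 7872 = 1972
Convert 1972 (decimal) → 1972 = 7×256 + 11×16 + 4 → 0x7B4 (hexadecimal)
0x7B4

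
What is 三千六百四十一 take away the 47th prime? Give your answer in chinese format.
Convert 三千六百四十一 (Chinese numeral) → 3×1000 + 6×100 + 4×10 + 1 = 3641 (decimal)
Convert the 47th prime (prime index) → 211 (decimal)
Compute 3641 - 211 = 3430
Convert 3430 (decimal) → 3430 = 3×1000 + 4×100 + 3×10 → 三千四百三十 (Chinese numeral)
三千四百三十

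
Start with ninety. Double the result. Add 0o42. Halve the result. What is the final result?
Convert ninety (English words) → 90 (decimal)
Start: 90
90 × 2 = 180
Convert 0o42 (octal) → 4×8 + 2 = 34 (decimal)
180 + 34 = 214
214 ÷ 2 = 107
107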